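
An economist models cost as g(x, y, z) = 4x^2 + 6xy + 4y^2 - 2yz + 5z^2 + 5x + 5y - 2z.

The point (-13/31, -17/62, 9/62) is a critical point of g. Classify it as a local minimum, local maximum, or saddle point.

The Hessian is constant: H = [[8, 6, 0], [6, 8, -2], [0, -2, 10]].
Leading principal minors: Δ₁ = 8, Δ₂ = 28, Δ₃ = 248.
All leading minors are positive, so H is positive definite: a local minimum.

local minimum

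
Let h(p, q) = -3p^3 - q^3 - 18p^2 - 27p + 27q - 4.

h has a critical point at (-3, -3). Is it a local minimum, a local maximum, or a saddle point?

The mixed partial ∂²h/∂p∂q is 0, so the Hessian at any point is diag(h_pp, h_qq) = diag(-18(p + 2), -6q).
At (-3, -3): H = diag(18, 18).
Both eigenvalues are positive, so H is positive definite: a local minimum.

local minimum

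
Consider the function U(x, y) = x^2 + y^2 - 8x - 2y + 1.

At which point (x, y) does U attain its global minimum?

U(x,y) separates as P(x) + Q(y) + 1, so its minimum is min P + min Q + 1.
P'(x) = 2x - 8 vanishes at x ∈ {4}; Q'(y) = 2y - 2 vanishes at y ∈ {1}.
Local minima of P (where P''>0): P(4)=-16. Local minima of Q: Q(1)=-1.
So the global minimum of U is P(4) + Q(1) + 1 = -16 − 1 + 1 = -16, attained at (4, 1).

(4, 1)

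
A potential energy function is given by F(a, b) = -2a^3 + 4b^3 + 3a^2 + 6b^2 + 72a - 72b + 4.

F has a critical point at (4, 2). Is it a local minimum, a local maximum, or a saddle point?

saddle point

The mixed partial ∂²F/∂a∂b is 0, so the Hessian at any point is diag(F_aa, F_bb) = diag(6(-2a + 1), 12(2b + 1)).
At (4, 2): H = diag(-42, 60).
The eigenvalues have opposite signs, so H is indefinite: a saddle point.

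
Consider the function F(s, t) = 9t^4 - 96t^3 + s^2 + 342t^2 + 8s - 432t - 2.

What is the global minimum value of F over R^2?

-195

F(s,t) separates as P(s) + Q(t) − 2, so its minimum is min P + min Q − 2.
P'(s) = 2s + 8 vanishes at s ∈ {-4}; Q'(t) = 36(t - 4)(t - 3)(t - 1) vanishes at t ∈ {1, 3, 4}.
Local minima of P (where P''>0): P(-4)=-16. Local minima of Q: Q(1)=-177, Q(4)=-96.
So the global minimum of F is P(-4) + Q(1) − 2 = -16 − 177 − 2 = -195, attained at (-4, 1).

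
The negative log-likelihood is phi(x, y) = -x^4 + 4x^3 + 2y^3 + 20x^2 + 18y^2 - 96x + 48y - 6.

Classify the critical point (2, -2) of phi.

local minimum

The mixed partial ∂²phi/∂x∂y is 0, so the Hessian at any point is diag(phi_xx, phi_yy) = diag(4(-3x^2 + 6x + 10), 12(y + 3)).
At (2, -2): H = diag(40, 12).
Both eigenvalues are positive, so H is positive definite: a local minimum.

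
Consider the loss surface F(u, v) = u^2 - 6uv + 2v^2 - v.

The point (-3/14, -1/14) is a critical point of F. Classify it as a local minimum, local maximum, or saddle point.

saddle point

The Hessian of F is constant: H = [[2, -6], [-6, 4]].
det(H) = 2·4 − (-6)² = -28.
Since det(H) < 0, H is indefinite and the critical point is a saddle point.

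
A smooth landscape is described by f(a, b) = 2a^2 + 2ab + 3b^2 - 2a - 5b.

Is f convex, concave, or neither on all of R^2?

convex

f is quadratic, so its Hessian is the constant matrix H = [[4, 2], [2, 6]].
det(H) = 20, tr(H) = 10.
det(H) > 0 and tr(H) > 0, so H is positive definite everywhere: convex.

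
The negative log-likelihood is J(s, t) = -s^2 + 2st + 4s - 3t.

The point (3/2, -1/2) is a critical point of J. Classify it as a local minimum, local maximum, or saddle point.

The Hessian of J is constant: H = [[-2, 2], [2, 0]].
det(H) = (-2)·0 − 2² = -4.
Since det(H) < 0, H is indefinite and the critical point is a saddle point.

saddle point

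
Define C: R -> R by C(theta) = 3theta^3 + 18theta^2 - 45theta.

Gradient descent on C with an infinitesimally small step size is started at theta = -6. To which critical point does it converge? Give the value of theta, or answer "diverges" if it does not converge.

C'(theta) = 9(theta - 1)(theta + 5), so C'(-6) = 63.
Gradient descent moves in the -C' direction, i.e. theta is decreasing.
There is no critical point below theta=-6, and C' keeps the same sign, so the iterate runs off to −∞.

diverges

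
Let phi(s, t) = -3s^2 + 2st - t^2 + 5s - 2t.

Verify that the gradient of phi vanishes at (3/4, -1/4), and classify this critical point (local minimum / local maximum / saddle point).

local maximum

∇phi = (-6s + 2t + 5, 2s - 2t - 2); substituting (3/4, -1/4) gives ∇phi = (0, 0), so (3/4, -1/4) is indeed a critical point.
The Hessian of phi is constant: H = [[-6, 2], [2, -2]].
det(H) = (-6)·(-2) − 2² = 8.
det(H) > 0 and tr(H) = -8 < 0, so H is negative definite and the point is a local maximum.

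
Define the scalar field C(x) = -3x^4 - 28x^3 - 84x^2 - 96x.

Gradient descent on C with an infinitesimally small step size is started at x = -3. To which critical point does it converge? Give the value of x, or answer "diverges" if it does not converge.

C'(x) = -12(x + 1)(x + 2)(x + 4), so C'(-3) = -24.
Gradient descent moves in the -C' direction, i.e. x is increasing.
The nearest critical point in that direction is x = -2, where C'' = 24 > 0 (a local minimum). The iterate converges there.

-2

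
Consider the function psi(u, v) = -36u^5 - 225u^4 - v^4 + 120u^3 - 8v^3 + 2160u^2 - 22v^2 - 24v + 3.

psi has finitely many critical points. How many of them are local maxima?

psi separates as a function of u plus a function of v, so ∇psi=0 decouples.
∂psi/∂u = -180u(u - 2)(u + 3)(u + 4) = 0 at u ∈ {-4, -3, 0, 2}; ∂psi/∂v = -4(v + 1)(v + 2)(v + 3) = 0 at v ∈ {-3, -2, -1}.
The Hessian is diagonal: diag(psi_uu, psi_vv). Second derivatives: psi_uu(-4)=4320, psi_uu(-3)=-2700, psi_uu(0)=4320, psi_uu(2)=-10800; psi_vv(-3)=-8, psi_vv(-2)=4, psi_vv(-1)=-8.
Local maxima occur where both diagonal entries negative: (-3, -3), (-3, -1), (2, -3), (2, -1). Count: 4.

4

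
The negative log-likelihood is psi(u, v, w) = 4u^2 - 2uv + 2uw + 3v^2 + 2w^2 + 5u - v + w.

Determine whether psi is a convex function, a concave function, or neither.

psi is quadratic, so its Hessian is the constant matrix H = [[8, -2, 2], [-2, 6, 0], [2, 0, 4]].
Leading principal minors: 8, 44, 152.
All positive ⇒ H ≻ 0 ⇒ convex.

convex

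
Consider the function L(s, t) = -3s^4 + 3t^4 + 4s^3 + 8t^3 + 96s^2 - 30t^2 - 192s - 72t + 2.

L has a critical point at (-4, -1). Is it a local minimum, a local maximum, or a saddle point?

local maximum

The mixed partial ∂²L/∂s∂t is 0, so the Hessian at any point is diag(L_ss, L_tt) = diag(12(-3s^2 + 2s + 16), 12(3t^2 + 4t - 5)).
At (-4, -1): H = diag(-480, -72).
Both eigenvalues are negative, so H is negative definite: a local maximum.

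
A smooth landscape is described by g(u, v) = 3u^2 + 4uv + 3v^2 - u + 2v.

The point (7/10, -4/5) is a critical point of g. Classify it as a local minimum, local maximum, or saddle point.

local minimum

The Hessian of g is constant: H = [[6, 4], [4, 6]].
det(H) = 6·6 − 4² = 20.
det(H) > 0 and tr(H) = 12 > 0, so H is positive definite and the point is a local minimum.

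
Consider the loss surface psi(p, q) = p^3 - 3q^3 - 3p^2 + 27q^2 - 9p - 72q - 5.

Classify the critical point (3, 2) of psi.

The mixed partial ∂²psi/∂p∂q is 0, so the Hessian at any point is diag(psi_pp, psi_qq) = diag(6(p - 1), 18(-q + 3)).
At (3, 2): H = diag(12, 18).
Both eigenvalues are positive, so H is positive definite: a local minimum.

local minimum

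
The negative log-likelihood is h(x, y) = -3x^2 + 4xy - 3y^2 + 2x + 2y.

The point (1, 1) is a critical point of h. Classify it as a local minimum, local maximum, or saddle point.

The Hessian of h is constant: H = [[-6, 4], [4, -6]].
det(H) = (-6)·(-6) − 4² = 20.
det(H) > 0 and tr(H) = -12 < 0, so H is negative definite and the point is a local maximum.

local maximum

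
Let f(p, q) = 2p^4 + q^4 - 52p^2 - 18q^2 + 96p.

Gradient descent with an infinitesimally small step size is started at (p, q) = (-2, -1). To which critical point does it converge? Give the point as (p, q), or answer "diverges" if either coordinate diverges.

(-4, -3)

f is separable, so gradient descent decouples: p follows -∂f/∂p, q follows -∂f/∂q.
∂f/∂p = 8(p - 3)(p - 1)(p + 4); at p=-2 this is 240, so p decreases.
∂f/∂q = 4q(q - 3)(q + 3); at q=-1 this is 32, so q decreases.
p converges to its nearest critical value -4 (a local min of the p-part); q converges to -3. The iterate converges to (-4, -3).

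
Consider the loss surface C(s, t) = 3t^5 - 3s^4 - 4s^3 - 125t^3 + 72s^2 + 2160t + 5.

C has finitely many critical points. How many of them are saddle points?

6

C separates as a function of s plus a function of t, so ∇C=0 decouples.
∂C/∂s = -12s(s - 3)(s + 4) = 0 at s ∈ {-4, 0, 3}; ∂C/∂t = 15(t - 4)(t - 3)(t + 3)(t + 4) = 0 at t ∈ {-4, -3, 3, 4}.
The Hessian is diagonal: diag(C_ss, C_tt). Second derivatives: C_ss(-4)=-336, C_ss(0)=144, C_ss(3)=-252; C_tt(-4)=-840, C_tt(-3)=630, C_tt(3)=-630, C_tt(4)=840.
Saddle points occur where the two diagonal entries have opposite signs: (-4, -3), (-4, 4), (0, -4), (0, 3), (3, -3), (3, 4). Count: 6.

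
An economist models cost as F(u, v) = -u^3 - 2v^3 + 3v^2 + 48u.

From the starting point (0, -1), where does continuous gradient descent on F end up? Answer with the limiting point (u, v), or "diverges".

(-4, 0)

F is separable, so gradient descent decouples: u follows -∂F/∂u, v follows -∂F/∂v.
∂F/∂u = -3(u - 4)(u + 4); at u=0 this is 48, so u decreases.
∂F/∂v = -6v(v - 1); at v=-1 this is -12, so v increases.
u converges to its nearest critical value -4 (a local min of the u-part); v converges to 0. The iterate converges to (-4, 0).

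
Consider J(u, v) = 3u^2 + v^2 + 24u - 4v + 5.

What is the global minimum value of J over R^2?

-47

J(u,v) separates as P(u) + Q(v) + 5, so its minimum is min P + min Q + 5.
P'(u) = 6u + 24 vanishes at u ∈ {-4}; Q'(v) = 2v - 4 vanishes at v ∈ {2}.
Local minima of P (where P''>0): P(-4)=-48. Local minima of Q: Q(2)=-4.
So the global minimum of J is P(-4) + Q(2) + 5 = -48 − 4 + 5 = -47, attained at (-4, 2).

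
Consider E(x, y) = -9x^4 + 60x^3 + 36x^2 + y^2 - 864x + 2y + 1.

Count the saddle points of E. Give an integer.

2

E separates as a function of x plus a function of y, so ∇E=0 decouples.
∂E/∂x = -36(x - 4)(x - 3)(x + 2) = 0 at x ∈ {-2, 3, 4}; ∂E/∂y = 2(y + 1) = 0 at y ∈ {-1}.
The Hessian is diagonal: diag(E_xx, E_yy). Second derivatives: E_xx(-2)=-1080, E_xx(3)=180, E_xx(4)=-216; E_yy(-1)=2.
Saddle points occur where the two diagonal entries have opposite signs: (-2, -1), (4, -1). Count: 2.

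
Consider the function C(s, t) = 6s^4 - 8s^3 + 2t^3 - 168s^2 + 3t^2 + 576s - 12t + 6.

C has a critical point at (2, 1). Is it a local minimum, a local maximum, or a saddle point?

The mixed partial ∂²C/∂s∂t is 0, so the Hessian at any point is diag(C_ss, C_tt) = diag(24(3s^2 - 2s - 14), 6(2t + 1)).
At (2, 1): H = diag(-144, 18).
The eigenvalues have opposite signs, so H is indefinite: a saddle point.

saddle point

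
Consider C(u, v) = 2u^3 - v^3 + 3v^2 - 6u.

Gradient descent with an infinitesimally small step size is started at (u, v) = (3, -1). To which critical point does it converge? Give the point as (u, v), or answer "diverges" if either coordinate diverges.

(1, 0)

C is separable, so gradient descent decouples: u follows -∂C/∂u, v follows -∂C/∂v.
∂C/∂u = 6(u - 1)(u + 1); at u=3 this is 48, so u decreases.
∂C/∂v = -3v(v - 2); at v=-1 this is -9, so v increases.
u converges to its nearest critical value 1 (a local min of the u-part); v converges to 0. The iterate converges to (1, 0).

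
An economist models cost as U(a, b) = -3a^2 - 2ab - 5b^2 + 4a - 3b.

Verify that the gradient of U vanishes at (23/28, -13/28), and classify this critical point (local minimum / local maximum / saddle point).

local maximum

∇U = (-6a - 2b + 4, -2a - 10b - 3); substituting (23/28, -13/28) gives ∇U = (0, 0), so (23/28, -13/28) is indeed a critical point.
The Hessian of U is constant: H = [[-6, -2], [-2, -10]].
det(H) = (-6)·(-10) − (-2)² = 56.
det(H) > 0 and tr(H) = -16 < 0, so H is negative definite and the point is a local maximum.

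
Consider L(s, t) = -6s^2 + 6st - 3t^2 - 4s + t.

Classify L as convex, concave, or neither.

concave

L is quadratic, so its Hessian is the constant matrix H = [[-12, 6], [6, -6]].
det(H) = 36, tr(H) = -18.
det(H) > 0 and tr(H) < 0, so H is negative definite everywhere: concave.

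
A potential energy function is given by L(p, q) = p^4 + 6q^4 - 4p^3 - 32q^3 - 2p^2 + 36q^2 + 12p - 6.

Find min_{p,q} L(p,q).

-69

L(p,q) separates as A(p) + B(q) − 6, so its minimum is min A + min B − 6.
A'(p) = 4(p - 3)(p - 1)(p + 1) vanishes at p ∈ {-1, 1, 3}; B'(q) = 24q(q - 3)(q - 1) vanishes at q ∈ {0, 1, 3}.
Local minima of A (where A''>0): A(-1)=-9, A(3)=-9. Local minima of B: B(0)=0, B(3)=-54.
So the global minimum of L is A(-1) + B(3) − 6 = -9 − 54 − 6 = -69, attained at (-1, 3).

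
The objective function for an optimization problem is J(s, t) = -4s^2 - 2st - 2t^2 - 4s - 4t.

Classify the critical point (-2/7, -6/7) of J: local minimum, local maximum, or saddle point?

local maximum

The Hessian of J is constant: H = [[-8, -2], [-2, -4]].
det(H) = (-8)·(-4) − (-2)² = 28.
det(H) > 0 and tr(H) = -12 < 0, so H is negative definite and the point is a local maximum.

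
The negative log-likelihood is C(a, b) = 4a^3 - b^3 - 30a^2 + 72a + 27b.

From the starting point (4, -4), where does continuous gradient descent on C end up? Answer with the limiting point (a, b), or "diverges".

(3, -3)

C is separable, so gradient descent decouples: a follows -∂C/∂a, b follows -∂C/∂b.
∂C/∂a = 12(a - 3)(a - 2); at a=4 this is 24, so a decreases.
∂C/∂b = -3(b - 3)(b + 3); at b=-4 this is -21, so b increases.
a converges to its nearest critical value 3 (a local min of the a-part); b converges to -3. The iterate converges to (3, -3).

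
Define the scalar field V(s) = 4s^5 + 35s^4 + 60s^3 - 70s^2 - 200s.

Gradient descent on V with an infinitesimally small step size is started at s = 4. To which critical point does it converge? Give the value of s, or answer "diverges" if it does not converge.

1

V'(s) = 20(s - 1)(s + 1)(s + 2)(s + 5), so V'(4) = 16200.
Gradient descent moves in the -V' direction, i.e. s is decreasing.
The nearest critical point in that direction is s = 1, where V'' = 720 > 0 (a local minimum). The iterate converges there.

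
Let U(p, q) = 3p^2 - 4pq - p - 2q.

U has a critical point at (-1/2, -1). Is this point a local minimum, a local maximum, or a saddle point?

The Hessian of U is constant: H = [[6, -4], [-4, 0]].
det(H) = 6·0 − (-4)² = -16.
Since det(H) < 0, H is indefinite and the critical point is a saddle point.

saddle point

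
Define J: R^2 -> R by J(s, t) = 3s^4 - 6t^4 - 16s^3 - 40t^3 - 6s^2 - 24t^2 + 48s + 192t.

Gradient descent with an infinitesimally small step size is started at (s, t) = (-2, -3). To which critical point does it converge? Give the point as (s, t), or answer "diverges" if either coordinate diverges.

(-1, -2)

J is separable, so gradient descent decouples: s follows -∂J/∂s, t follows -∂J/∂t.
∂J/∂s = 12(s - 4)(s - 1)(s + 1); at s=-2 this is -216, so s increases.
∂J/∂t = -24(t - 1)(t + 2)(t + 4); at t=-3 this is -96, so t increases.
s converges to its nearest critical value -1 (a local min of the s-part); t converges to -2. The iterate converges to (-1, -2).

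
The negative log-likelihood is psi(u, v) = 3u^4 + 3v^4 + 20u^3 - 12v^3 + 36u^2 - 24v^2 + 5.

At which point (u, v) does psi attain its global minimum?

psi(u,v) separates as P(u) + Q(v) + 5, so its minimum is min P + min Q + 5.
P'(u) = 12u(u + 2)(u + 3) vanishes at u ∈ {-3, -2, 0}; Q'(v) = 12v(v - 4)(v + 1) vanishes at v ∈ {-1, 0, 4}.
Local minima of P (where P''>0): P(-3)=27, P(0)=0. Local minima of Q: Q(-1)=-9, Q(4)=-384.
So the global minimum of psi is P(0) + Q(4) + 5 = 0 − 384 + 5 = -379, attained at (0, 4).

(0, 4)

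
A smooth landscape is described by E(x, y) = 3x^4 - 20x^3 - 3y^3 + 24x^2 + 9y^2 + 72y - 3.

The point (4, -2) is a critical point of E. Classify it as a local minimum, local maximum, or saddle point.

local minimum

The mixed partial ∂²E/∂x∂y is 0, so the Hessian at any point is diag(E_xx, E_yy) = diag(12(3x^2 - 10x + 4), 18(-y + 1)).
At (4, -2): H = diag(144, 54).
Both eigenvalues are positive, so H is positive definite: a local minimum.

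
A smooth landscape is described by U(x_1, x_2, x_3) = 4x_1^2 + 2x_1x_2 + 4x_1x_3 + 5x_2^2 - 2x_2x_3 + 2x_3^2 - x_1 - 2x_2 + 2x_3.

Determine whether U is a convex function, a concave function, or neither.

U is quadratic, so its Hessian is the constant matrix H = [[8, 2, 4], [2, 10, -2], [4, -2, 4]].
Leading principal minors: 8, 76, 80.
All positive ⇒ H ≻ 0 ⇒ convex.

convex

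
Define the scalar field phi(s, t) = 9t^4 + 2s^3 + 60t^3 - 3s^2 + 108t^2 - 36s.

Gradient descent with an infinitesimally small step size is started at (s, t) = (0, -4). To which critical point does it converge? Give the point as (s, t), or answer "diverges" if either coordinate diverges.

phi is separable, so gradient descent decouples: s follows -∂phi/∂s, t follows -∂phi/∂t.
∂phi/∂s = 6(s - 3)(s + 2); at s=0 this is -36, so s increases.
∂phi/∂t = 36t(t + 2)(t + 3); at t=-4 this is -288, so t increases.
s converges to its nearest critical value 3 (a local min of the s-part); t converges to -3. The iterate converges to (3, -3).

(3, -3)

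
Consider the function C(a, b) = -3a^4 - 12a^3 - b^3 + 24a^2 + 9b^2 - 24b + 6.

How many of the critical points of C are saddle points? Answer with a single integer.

3

C separates as a function of a plus a function of b, so ∇C=0 decouples.
∂C/∂a = -12a(a - 1)(a + 4) = 0 at a ∈ {-4, 0, 1}; ∂C/∂b = -3(b - 4)(b - 2) = 0 at b ∈ {2, 4}.
The Hessian is diagonal: diag(C_aa, C_bb). Second derivatives: C_aa(-4)=-240, C_aa(0)=48, C_aa(1)=-60; C_bb(2)=6, C_bb(4)=-6.
Saddle points occur where the two diagonal entries have opposite signs: (-4, 2), (0, 4), (1, 2). Count: 3.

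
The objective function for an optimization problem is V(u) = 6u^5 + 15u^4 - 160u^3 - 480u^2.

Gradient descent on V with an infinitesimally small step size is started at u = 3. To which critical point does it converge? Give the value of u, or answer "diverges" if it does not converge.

V'(u) = 30u(u - 4)(u + 2)(u + 4), so V'(3) = -3150.
Gradient descent moves in the -V' direction, i.e. u is increasing.
The nearest critical point in that direction is u = 4, where V'' = 5760 > 0 (a local minimum). The iterate converges there.

4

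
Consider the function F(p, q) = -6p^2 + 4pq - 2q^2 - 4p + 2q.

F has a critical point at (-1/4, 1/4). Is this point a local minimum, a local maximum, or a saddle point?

The Hessian of F is constant: H = [[-12, 4], [4, -4]].
det(H) = (-12)·(-4) − 4² = 32.
det(H) > 0 and tr(H) = -16 < 0, so H is negative definite and the point is a local maximum.

local maximum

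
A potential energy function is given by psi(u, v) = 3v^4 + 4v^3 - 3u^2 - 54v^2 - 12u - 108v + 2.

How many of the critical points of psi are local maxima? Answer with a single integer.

psi separates as a function of u plus a function of v, so ∇psi=0 decouples.
∂psi/∂u = -6(u + 2) = 0 at u ∈ {-2}; ∂psi/∂v = 12(v - 3)(v + 1)(v + 3) = 0 at v ∈ {-3, -1, 3}.
The Hessian is diagonal: diag(psi_uu, psi_vv). Second derivatives: psi_uu(-2)=-6; psi_vv(-3)=144, psi_vv(-1)=-96, psi_vv(3)=288.
Local maxima occur where both diagonal entries negative: (-2, -1). Count: 1.

1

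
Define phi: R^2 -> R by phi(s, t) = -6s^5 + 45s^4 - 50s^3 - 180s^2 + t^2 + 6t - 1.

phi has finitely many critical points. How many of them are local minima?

phi separates as a function of s plus a function of t, so ∇phi=0 decouples.
∂phi/∂s = -30s(s - 4)(s - 3)(s + 1) = 0 at s ∈ {-1, 0, 3, 4}; ∂phi/∂t = 2(t + 3) = 0 at t ∈ {-3}.
The Hessian is diagonal: diag(phi_ss, phi_tt). Second derivatives: phi_ss(-1)=600, phi_ss(0)=-360, phi_ss(3)=360, phi_ss(4)=-600; phi_tt(-3)=2.
Local minima occur where both diagonal entries positive: (-1, -3), (3, -3). Count: 2.

2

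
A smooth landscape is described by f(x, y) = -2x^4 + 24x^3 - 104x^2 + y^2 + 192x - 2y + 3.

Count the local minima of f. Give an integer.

1

f separates as a function of x plus a function of y, so ∇f=0 decouples.
∂f/∂x = -8(x - 4)(x - 3)(x - 2) = 0 at x ∈ {2, 3, 4}; ∂f/∂y = 2(y - 1) = 0 at y ∈ {1}.
The Hessian is diagonal: diag(f_xx, f_yy). Second derivatives: f_xx(2)=-16, f_xx(3)=8, f_xx(4)=-16; f_yy(1)=2.
Local minima occur where both diagonal entries positive: (3, 1). Count: 1.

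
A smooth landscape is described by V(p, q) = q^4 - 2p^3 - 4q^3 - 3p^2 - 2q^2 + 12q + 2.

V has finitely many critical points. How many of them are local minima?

2

V separates as a function of p plus a function of q, so ∇V=0 decouples.
∂V/∂p = -6p(p + 1) = 0 at p ∈ {-1, 0}; ∂V/∂q = 4(q - 3)(q - 1)(q + 1) = 0 at q ∈ {-1, 1, 3}.
The Hessian is diagonal: diag(V_pp, V_qq). Second derivatives: V_pp(-1)=6, V_pp(0)=-6; V_qq(-1)=32, V_qq(1)=-16, V_qq(3)=32.
Local minima occur where both diagonal entries positive: (-1, -1), (-1, 3). Count: 2.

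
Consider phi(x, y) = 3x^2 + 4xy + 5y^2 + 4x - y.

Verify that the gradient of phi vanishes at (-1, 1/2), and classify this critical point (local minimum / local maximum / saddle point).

local minimum

∇phi = (6x + 4y + 4, 4x + 10y - 1); substituting (-1, 1/2) gives ∇phi = (0, 0), so (-1, 1/2) is indeed a critical point.
The Hessian of phi is constant: H = [[6, 4], [4, 10]].
det(H) = 6·10 − 4² = 44.
det(H) > 0 and tr(H) = 16 > 0, so H is positive definite and the point is a local minimum.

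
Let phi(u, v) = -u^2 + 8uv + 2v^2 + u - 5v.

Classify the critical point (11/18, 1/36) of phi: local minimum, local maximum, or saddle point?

saddle point

The Hessian of phi is constant: H = [[-2, 8], [8, 4]].
det(H) = (-2)·4 − 8² = -72.
Since det(H) < 0, H is indefinite and the critical point is a saddle point.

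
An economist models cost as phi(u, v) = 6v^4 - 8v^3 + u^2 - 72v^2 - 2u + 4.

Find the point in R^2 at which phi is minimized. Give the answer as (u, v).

phi(u,v) separates as P(u) + Q(v) + 4, so its minimum is min P + min Q + 4.
P'(u) = 2u - 2 vanishes at u ∈ {1}; Q'(v) = 24v(v - 3)(v + 2) vanishes at v ∈ {-2, 0, 3}.
Local minima of P (where P''>0): P(1)=-1. Local minima of Q: Q(-2)=-128, Q(3)=-378.
So the global minimum of phi is P(1) + Q(3) + 4 = -1 − 378 + 4 = -375, attained at (1, 3).

(1, 3)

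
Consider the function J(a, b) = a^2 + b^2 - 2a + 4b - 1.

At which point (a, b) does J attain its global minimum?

(1, -2)

J(a,b) separates as P(a) + Q(b) − 1, so its minimum is min P + min Q − 1.
P'(a) = 2a - 2 vanishes at a ∈ {1}; Q'(b) = 2b + 4 vanishes at b ∈ {-2}.
Local minima of P (where P''>0): P(1)=-1. Local minima of Q: Q(-2)=-4.
So the global minimum of J is P(1) + Q(-2) − 1 = -1 − 4 − 1 = -6, attained at (1, -2).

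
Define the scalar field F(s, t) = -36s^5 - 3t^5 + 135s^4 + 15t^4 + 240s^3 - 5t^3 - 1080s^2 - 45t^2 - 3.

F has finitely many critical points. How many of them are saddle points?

F separates as a function of s plus a function of t, so ∇F=0 decouples.
∂F/∂s = -180s(s - 3)(s - 2)(s + 2) = 0 at s ∈ {-2, 0, 2, 3}; ∂F/∂t = -15t(t - 3)(t - 2)(t + 1) = 0 at t ∈ {-1, 0, 2, 3}.
The Hessian is diagonal: diag(F_ss, F_tt). Second derivatives: F_ss(-2)=7200, F_ss(0)=-2160, F_ss(2)=1440, F_ss(3)=-2700; F_tt(-1)=180, F_tt(0)=-90, F_tt(2)=90, F_tt(3)=-180.
Saddle points occur where the two diagonal entries have opposite signs: (-2, 0), (-2, 3), (0, -1), (0, 2), (2, 0), (2, 3), (3, -1), (3, 2). Count: 8.

8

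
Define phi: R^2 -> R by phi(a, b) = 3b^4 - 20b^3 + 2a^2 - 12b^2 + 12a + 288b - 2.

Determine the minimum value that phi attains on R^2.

phi(a,b) separates as P(a) + Q(b) − 2, so its minimum is min P + min Q − 2.
P'(a) = 4a + 12 vanishes at a ∈ {-3}; Q'(b) = 12(b - 4)(b - 3)(b + 2) vanishes at b ∈ {-2, 3, 4}.
Local minima of P (where P''>0): P(-3)=-18. Local minima of Q: Q(-2)=-416, Q(4)=448.
So the global minimum of phi is P(-3) + Q(-2) − 2 = -18 − 416 − 2 = -436, attained at (-3, -2).

-436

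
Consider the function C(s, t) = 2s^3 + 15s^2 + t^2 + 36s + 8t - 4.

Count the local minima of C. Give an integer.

1

C separates as a function of s plus a function of t, so ∇C=0 decouples.
∂C/∂s = 6(s + 2)(s + 3) = 0 at s ∈ {-3, -2}; ∂C/∂t = 2(t + 4) = 0 at t ∈ {-4}.
The Hessian is diagonal: diag(C_ss, C_tt). Second derivatives: C_ss(-3)=-6, C_ss(-2)=6; C_tt(-4)=2.
Local minima occur where both diagonal entries positive: (-2, -4). Count: 1.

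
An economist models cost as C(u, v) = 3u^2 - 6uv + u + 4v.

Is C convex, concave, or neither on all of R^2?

neither

C is quadratic, so its Hessian is the constant matrix H = [[6, -6], [-6, 0]].
det(H) = -36, tr(H) = 6.
det(H) < 0, so H is indefinite: neither convex nor concave.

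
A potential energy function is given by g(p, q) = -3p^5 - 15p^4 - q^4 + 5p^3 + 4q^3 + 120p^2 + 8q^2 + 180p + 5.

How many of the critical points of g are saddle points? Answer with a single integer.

6

g separates as a function of p plus a function of q, so ∇g=0 decouples.
∂g/∂p = -15(p - 2)(p + 1)(p + 2)(p + 3) = 0 at p ∈ {-3, -2, -1, 2}; ∂g/∂q = -4q(q - 4)(q + 1) = 0 at q ∈ {-1, 0, 4}.
The Hessian is diagonal: diag(g_pp, g_qq). Second derivatives: g_pp(-3)=150, g_pp(-2)=-60, g_pp(-1)=90, g_pp(2)=-900; g_qq(-1)=-20, g_qq(0)=16, g_qq(4)=-80.
Saddle points occur where the two diagonal entries have opposite signs: (-3, -1), (-3, 4), (-2, 0), (-1, -1), (-1, 4), (2, 0). Count: 6.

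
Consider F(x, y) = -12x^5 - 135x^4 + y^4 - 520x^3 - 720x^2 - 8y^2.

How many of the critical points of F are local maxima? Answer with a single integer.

2

F separates as a function of x plus a function of y, so ∇F=0 decouples.
∂F/∂x = -60x(x + 2)(x + 3)(x + 4) = 0 at x ∈ {-4, -3, -2, 0}; ∂F/∂y = 4y(y - 2)(y + 2) = 0 at y ∈ {-2, 0, 2}.
The Hessian is diagonal: diag(F_xx, F_yy). Second derivatives: F_xx(-4)=480, F_xx(-3)=-180, F_xx(-2)=240, F_xx(0)=-1440; F_yy(-2)=32, F_yy(0)=-16, F_yy(2)=32.
Local maxima occur where both diagonal entries negative: (-3, 0), (0, 0). Count: 2.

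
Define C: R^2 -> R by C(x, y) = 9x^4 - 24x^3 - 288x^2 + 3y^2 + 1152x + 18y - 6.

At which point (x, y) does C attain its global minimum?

(-4, -3)

C(x,y) separates as P(x) + Q(y) − 6, so its minimum is min P + min Q − 6.
P'(x) = 36(x - 4)(x - 2)(x + 4) vanishes at x ∈ {-4, 2, 4}; Q'(y) = 6y + 18 vanishes at y ∈ {-3}.
Local minima of P (where P''>0): P(-4)=-5376, P(4)=768. Local minima of Q: Q(-3)=-27.
So the global minimum of C is P(-4) + Q(-3) − 6 = -5376 − 27 − 6 = -5409, attained at (-4, -3).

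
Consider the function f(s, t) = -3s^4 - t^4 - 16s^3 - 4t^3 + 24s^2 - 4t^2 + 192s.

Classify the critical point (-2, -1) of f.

The mixed partial ∂²f/∂s∂t is 0, so the Hessian at any point is diag(f_ss, f_tt) = diag(12(-3s^2 - 8s + 4), -4(3t^2 + 6t + 2)).
At (-2, -1): H = diag(96, 4).
Both eigenvalues are positive, so H is positive definite: a local minimum.

local minimum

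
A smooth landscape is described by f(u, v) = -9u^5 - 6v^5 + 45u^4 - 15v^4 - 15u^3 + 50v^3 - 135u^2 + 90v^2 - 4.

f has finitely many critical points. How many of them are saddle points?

8

f separates as a function of u plus a function of v, so ∇f=0 decouples.
∂f/∂u = -45u(u - 3)(u - 2)(u + 1) = 0 at u ∈ {-1, 0, 2, 3}; ∂f/∂v = -30v(v - 2)(v + 1)(v + 3) = 0 at v ∈ {-3, -1, 0, 2}.
The Hessian is diagonal: diag(f_uu, f_vv). Second derivatives: f_uu(-1)=540, f_uu(0)=-270, f_uu(2)=270, f_uu(3)=-540; f_vv(-3)=900, f_vv(-1)=-180, f_vv(0)=180, f_vv(2)=-900.
Saddle points occur where the two diagonal entries have opposite signs: (-1, -1), (-1, 2), (0, -3), (0, 0), (2, -1), (2, 2), (3, -3), (3, 0). Count: 8.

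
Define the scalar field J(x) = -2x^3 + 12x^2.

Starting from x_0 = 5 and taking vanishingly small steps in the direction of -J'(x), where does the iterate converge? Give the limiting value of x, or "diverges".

J'(x) = -6x(x - 4), so J'(5) = -30.
Gradient descent moves in the -J' direction, i.e. x is increasing.
There is no critical point above x=5, and J' keeps the same sign, so the iterate runs off to +∞.

diverges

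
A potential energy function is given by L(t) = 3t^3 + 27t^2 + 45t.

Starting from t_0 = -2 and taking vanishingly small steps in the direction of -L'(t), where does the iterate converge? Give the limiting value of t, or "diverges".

-1

L'(t) = 9(t + 1)(t + 5), so L'(-2) = -27.
Gradient descent moves in the -L' direction, i.e. t is increasing.
The nearest critical point in that direction is t = -1, where L'' = 36 > 0 (a local minimum). The iterate converges there.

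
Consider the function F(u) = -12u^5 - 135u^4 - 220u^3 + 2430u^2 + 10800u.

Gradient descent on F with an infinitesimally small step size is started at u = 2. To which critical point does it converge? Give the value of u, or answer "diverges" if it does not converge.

F'(u) = -60(u - 3)(u + 3)(u + 4)(u + 5), so F'(2) = 12600.
Gradient descent moves in the -F' direction, i.e. u is decreasing.
The nearest critical point in that direction is u = -3, where F'' = 720 > 0 (a local minimum). The iterate converges there.

-3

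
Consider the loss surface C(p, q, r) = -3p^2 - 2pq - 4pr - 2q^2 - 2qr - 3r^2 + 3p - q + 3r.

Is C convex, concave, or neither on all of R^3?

concave

C is quadratic, so its Hessian is the constant matrix H = [[-6, -2, -4], [-2, -4, -2], [-4, -2, -6]].
Leading principal minors: -6, 20, -64.
Signs alternate −, +, − ⇒ H ≺ 0 ⇒ concave.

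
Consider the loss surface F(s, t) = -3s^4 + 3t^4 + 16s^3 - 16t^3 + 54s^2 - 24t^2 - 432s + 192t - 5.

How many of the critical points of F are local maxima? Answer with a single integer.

F separates as a function of s plus a function of t, so ∇F=0 decouples.
∂F/∂s = -12(s - 4)(s - 3)(s + 3) = 0 at s ∈ {-3, 3, 4}; ∂F/∂t = 12(t - 4)(t - 2)(t + 2) = 0 at t ∈ {-2, 2, 4}.
The Hessian is diagonal: diag(F_ss, F_tt). Second derivatives: F_ss(-3)=-504, F_ss(3)=72, F_ss(4)=-84; F_tt(-2)=288, F_tt(2)=-96, F_tt(4)=144.
Local maxima occur where both diagonal entries negative: (-3, 2), (4, 2). Count: 2.

2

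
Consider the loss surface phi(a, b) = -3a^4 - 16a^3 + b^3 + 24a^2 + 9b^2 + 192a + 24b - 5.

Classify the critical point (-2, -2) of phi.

The mixed partial ∂²phi/∂a∂b is 0, so the Hessian at any point is diag(phi_aa, phi_bb) = diag(12(-3a^2 - 8a + 4), 6(b + 3)).
At (-2, -2): H = diag(96, 6).
Both eigenvalues are positive, so H is positive definite: a local minimum.

local minimum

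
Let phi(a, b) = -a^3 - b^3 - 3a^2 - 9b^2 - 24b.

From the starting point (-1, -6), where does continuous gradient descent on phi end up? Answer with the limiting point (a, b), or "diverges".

phi is separable, so gradient descent decouples: a follows -∂phi/∂a, b follows -∂phi/∂b.
∂phi/∂a = -3a(a + 2); at a=-1 this is 3, so a decreases.
∂phi/∂b = -3(b + 2)(b + 4); at b=-6 this is -24, so b increases.
a converges to its nearest critical value -2 (a local min of the a-part); b converges to -4. The iterate converges to (-2, -4).

(-2, -4)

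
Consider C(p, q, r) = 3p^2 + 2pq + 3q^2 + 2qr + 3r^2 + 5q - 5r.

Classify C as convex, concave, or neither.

convex

C is quadratic, so its Hessian is the constant matrix H = [[6, 2, 0], [2, 6, 2], [0, 2, 6]].
Leading principal minors: 6, 32, 168.
All positive ⇒ H ≻ 0 ⇒ convex.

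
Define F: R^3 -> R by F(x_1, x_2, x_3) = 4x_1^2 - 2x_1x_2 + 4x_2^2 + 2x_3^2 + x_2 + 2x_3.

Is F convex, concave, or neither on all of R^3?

convex

F is quadratic, so its Hessian is the constant matrix H = [[8, -2, 0], [-2, 8, 0], [0, 0, 4]].
Leading principal minors: 8, 60, 240.
All positive ⇒ H ≻ 0 ⇒ convex.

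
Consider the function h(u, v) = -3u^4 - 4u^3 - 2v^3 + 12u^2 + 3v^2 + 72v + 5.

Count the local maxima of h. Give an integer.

h separates as a function of u plus a function of v, so ∇h=0 decouples.
∂h/∂u = -12u(u - 1)(u + 2) = 0 at u ∈ {-2, 0, 1}; ∂h/∂v = -6(v - 4)(v + 3) = 0 at v ∈ {-3, 4}.
The Hessian is diagonal: diag(h_uu, h_vv). Second derivatives: h_uu(-2)=-72, h_uu(0)=24, h_uu(1)=-36; h_vv(-3)=42, h_vv(4)=-42.
Local maxima occur where both diagonal entries negative: (-2, 4), (1, 4). Count: 2.

2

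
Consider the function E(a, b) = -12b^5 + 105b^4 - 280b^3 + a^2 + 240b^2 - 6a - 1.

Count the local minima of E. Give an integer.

E separates as a function of a plus a function of b, so ∇E=0 decouples.
∂E/∂a = 2(a - 3) = 0 at a ∈ {3}; ∂E/∂b = -60b(b - 4)(b - 2)(b - 1) = 0 at b ∈ {0, 1, 2, 4}.
The Hessian is diagonal: diag(E_aa, E_bb). Second derivatives: E_aa(3)=2; E_bb(0)=480, E_bb(1)=-180, E_bb(2)=240, E_bb(4)=-1440.
Local minima occur where both diagonal entries positive: (3, 0), (3, 2). Count: 2.

2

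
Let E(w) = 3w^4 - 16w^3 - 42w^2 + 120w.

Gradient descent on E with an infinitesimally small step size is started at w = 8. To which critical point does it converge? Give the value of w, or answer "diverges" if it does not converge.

5

E'(w) = 12(w - 5)(w - 1)(w + 2), so E'(8) = 2520.
Gradient descent moves in the -E' direction, i.e. w is decreasing.
The nearest critical point in that direction is w = 5, where E'' = 336 > 0 (a local minimum). The iterate converges there.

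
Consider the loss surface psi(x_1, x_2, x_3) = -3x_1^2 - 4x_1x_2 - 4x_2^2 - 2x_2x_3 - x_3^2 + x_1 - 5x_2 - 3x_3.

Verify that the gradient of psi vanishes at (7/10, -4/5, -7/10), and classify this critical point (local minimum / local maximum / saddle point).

local maximum

∇psi = (-6x_1 - 4x_2 + 1, -4x_1 - 8x_2 - 2x_3 - 5, -2x_2 - 2x_3 - 3); substituting (7/10, -4/5, -7/10) gives ∇psi = (0, 0, 0), so (7/10, -4/5, -7/10) is indeed a critical point.
The Hessian is constant: H = [[-6, -4, 0], [-4, -8, -2], [0, -2, -2]].
Leading principal minors: Δ₁ = -6, Δ₂ = 32, Δ₃ = -40.
The minors alternate sign starting negative (−, +, −), so H is negative definite: a local maximum.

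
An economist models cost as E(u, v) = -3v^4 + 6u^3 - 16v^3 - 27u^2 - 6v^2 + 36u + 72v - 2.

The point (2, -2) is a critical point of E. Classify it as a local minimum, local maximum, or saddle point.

The mixed partial ∂²E/∂u∂v is 0, so the Hessian at any point is diag(E_uu, E_vv) = diag(18(2u - 3), -12(3v^2 + 8v + 1)).
At (2, -2): H = diag(18, 36).
Both eigenvalues are positive, so H is positive definite: a local minimum.

local minimum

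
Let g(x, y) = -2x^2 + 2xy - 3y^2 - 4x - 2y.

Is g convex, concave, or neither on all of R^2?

g is quadratic, so its Hessian is the constant matrix H = [[-4, 2], [2, -6]].
det(H) = 20, tr(H) = -10.
det(H) > 0 and tr(H) < 0, so H is negative definite everywhere: concave.

concave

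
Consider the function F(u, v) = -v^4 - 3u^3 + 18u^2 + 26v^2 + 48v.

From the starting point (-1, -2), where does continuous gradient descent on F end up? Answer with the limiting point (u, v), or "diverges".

(0, -1)

F is separable, so gradient descent decouples: u follows -∂F/∂u, v follows -∂F/∂v.
∂F/∂u = -9u(u - 4); at u=-1 this is -45, so u increases.
∂F/∂v = -4(v - 4)(v + 1)(v + 3); at v=-2 this is -24, so v increases.
u converges to its nearest critical value 0 (a local min of the u-part); v converges to -1. The iterate converges to (0, -1).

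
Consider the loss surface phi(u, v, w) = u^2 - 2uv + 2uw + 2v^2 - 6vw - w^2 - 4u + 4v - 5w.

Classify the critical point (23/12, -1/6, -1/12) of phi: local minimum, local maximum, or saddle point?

The Hessian is constant: H = [[2, -2, 2], [-2, 4, -6], [2, -6, -2]].
Leading principal minors: Δ₁ = 2, Δ₂ = 4, Δ₃ = -48.
The minors fit neither the all-positive nor the alternating-sign pattern, so H is indefinite: a saddle point.

saddle point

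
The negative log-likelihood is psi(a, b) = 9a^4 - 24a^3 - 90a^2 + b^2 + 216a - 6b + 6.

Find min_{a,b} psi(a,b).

-459

psi(a,b) separates as P(a) + Q(b) + 6, so its minimum is min P + min Q + 6.
P'(a) = 36(a - 3)(a - 1)(a + 2) vanishes at a ∈ {-2, 1, 3}; Q'(b) = 2b - 6 vanishes at b ∈ {3}.
Local minima of P (where P''>0): P(-2)=-456, P(3)=-81. Local minima of Q: Q(3)=-9.
So the global minimum of psi is P(-2) + Q(3) + 6 = -456 − 9 + 6 = -459, attained at (-2, 3).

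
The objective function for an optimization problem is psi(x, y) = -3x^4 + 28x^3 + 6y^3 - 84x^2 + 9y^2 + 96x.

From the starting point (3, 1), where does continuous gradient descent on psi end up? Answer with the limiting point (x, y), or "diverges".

psi is separable, so gradient descent decouples: x follows -∂psi/∂x, y follows -∂psi/∂y.
∂psi/∂x = -12(x - 4)(x - 2)(x - 1); at x=3 this is 24, so x decreases.
∂psi/∂y = 18y(y + 1); at y=1 this is 36, so y decreases.
x converges to its nearest critical value 2 (a local min of the x-part); y converges to 0. The iterate converges to (2, 0).

(2, 0)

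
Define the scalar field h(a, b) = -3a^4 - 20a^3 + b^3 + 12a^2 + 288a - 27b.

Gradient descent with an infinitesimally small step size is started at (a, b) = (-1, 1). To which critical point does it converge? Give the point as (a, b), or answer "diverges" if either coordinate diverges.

(-3, 3)

h is separable, so gradient descent decouples: a follows -∂h/∂a, b follows -∂h/∂b.
∂h/∂a = -12(a - 2)(a + 3)(a + 4); at a=-1 this is 216, so a decreases.
∂h/∂b = 3(b - 3)(b + 3); at b=1 this is -24, so b increases.
a converges to its nearest critical value -3 (a local min of the a-part); b converges to 3. The iterate converges to (-3, 3).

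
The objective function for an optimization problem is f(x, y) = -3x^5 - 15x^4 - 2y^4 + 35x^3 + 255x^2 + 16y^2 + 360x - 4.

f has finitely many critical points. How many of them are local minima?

2

f separates as a function of x plus a function of y, so ∇f=0 decouples.
∂f/∂x = -15(x - 3)(x + 1)(x + 2)(x + 4) = 0 at x ∈ {-4, -2, -1, 3}; ∂f/∂y = -8y(y - 2)(y + 2) = 0 at y ∈ {-2, 0, 2}.
The Hessian is diagonal: diag(f_xx, f_yy). Second derivatives: f_xx(-4)=630, f_xx(-2)=-150, f_xx(-1)=180, f_xx(3)=-2100; f_yy(-2)=-64, f_yy(0)=32, f_yy(2)=-64.
Local minima occur where both diagonal entries positive: (-4, 0), (-1, 0). Count: 2.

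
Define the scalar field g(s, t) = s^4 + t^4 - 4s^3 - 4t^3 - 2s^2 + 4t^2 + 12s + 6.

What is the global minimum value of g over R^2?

g(s,t) separates as P(s) + Q(t) + 6, so its minimum is min P + min Q + 6.
P'(s) = 4(s - 3)(s - 1)(s + 1) vanishes at s ∈ {-1, 1, 3}; Q'(t) = 4t(t - 2)(t - 1) vanishes at t ∈ {0, 1, 2}.
Local minima of P (where P''>0): P(-1)=-9, P(3)=-9. Local minima of Q: Q(0)=0, Q(2)=0.
So the global minimum of g is P(-1) + Q(0) + 6 = -9 + 0 + 6 = -3, attained at (-1, 0).

-3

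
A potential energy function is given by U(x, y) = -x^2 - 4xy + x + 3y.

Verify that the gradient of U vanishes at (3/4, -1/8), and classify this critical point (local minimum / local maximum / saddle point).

saddle point

∇U = (-2x - 4y + 1, -4x + 3); substituting (3/4, -1/8) gives ∇U = (0, 0), so (3/4, -1/8) is indeed a critical point.
The Hessian of U is constant: H = [[-2, -4], [-4, 0]].
det(H) = (-2)·0 − (-4)² = -16.
Since det(H) < 0, H is indefinite and the critical point is a saddle point.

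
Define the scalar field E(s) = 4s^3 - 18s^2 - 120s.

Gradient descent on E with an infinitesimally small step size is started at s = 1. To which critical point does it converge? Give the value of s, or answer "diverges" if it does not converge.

5

E'(s) = 12(s - 5)(s + 2), so E'(1) = -144.
Gradient descent moves in the -E' direction, i.e. s is increasing.
The nearest critical point in that direction is s = 5, where E'' = 84 > 0 (a local minimum). The iterate converges there.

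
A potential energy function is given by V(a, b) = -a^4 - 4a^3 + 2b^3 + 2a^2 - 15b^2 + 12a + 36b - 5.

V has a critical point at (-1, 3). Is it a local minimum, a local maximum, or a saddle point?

local minimum

The mixed partial ∂²V/∂a∂b is 0, so the Hessian at any point is diag(V_aa, V_bb) = diag(4(-3a^2 - 6a + 1), 6(2b - 5)).
At (-1, 3): H = diag(16, 6).
Both eigenvalues are positive, so H is positive definite: a local minimum.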